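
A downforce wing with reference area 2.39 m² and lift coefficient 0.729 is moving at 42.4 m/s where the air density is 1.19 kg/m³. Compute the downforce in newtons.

L = 1860 N

Dynamic pressure q = ½ρv² = ½ × 1.19 × 42.4² = 1070 Pa.
L = q·S·CL = 1070 × 2.39 × 0.729 = 1860 N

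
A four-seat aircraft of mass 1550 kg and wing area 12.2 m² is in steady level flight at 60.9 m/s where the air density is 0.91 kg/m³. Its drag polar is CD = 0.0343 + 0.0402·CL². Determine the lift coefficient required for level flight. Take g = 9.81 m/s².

In steady level flight, lift balances weight: W = mg = 1550 × 9.81 = 15206 N.
Dynamic pressure q = 0.5 × 0.91 × 60.9² = 1688 Pa.
CL = W/(q·S) = 15206 / (1688 × 12.2) = 0.7386.

CL = 0.739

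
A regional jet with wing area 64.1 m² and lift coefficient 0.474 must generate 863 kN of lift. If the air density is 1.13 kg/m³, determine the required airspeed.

v = 224 m/s

L = ½ρv²S·CL ⇒ v = √(2L/(ρ·S·CL))
v = √(2 × 8.63×10^5 / (1.13 × 64.1 × 0.474)) = √50270 = 224 m/s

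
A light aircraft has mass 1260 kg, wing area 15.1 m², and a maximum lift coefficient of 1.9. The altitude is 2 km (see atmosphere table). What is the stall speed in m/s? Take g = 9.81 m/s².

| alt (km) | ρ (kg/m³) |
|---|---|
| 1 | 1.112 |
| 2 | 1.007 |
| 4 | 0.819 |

At 2 km, from the table: ρ = 1.007 kg/m³.
At stall, lift equals weight: L = W = m·g = 1260 × 9.81 = 12360 N.
V_stall = √(2W/(ρ·S·CL,max)) = √(2 × 12360 / (1.007 × 15.1 × 1.9))
V_stall = √855.7 = 29.3 m/s

V_stall = 29.3 m/s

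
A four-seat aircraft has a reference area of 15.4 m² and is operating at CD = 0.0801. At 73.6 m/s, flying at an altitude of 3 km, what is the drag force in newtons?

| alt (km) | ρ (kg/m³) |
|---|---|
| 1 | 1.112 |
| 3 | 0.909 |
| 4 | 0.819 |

At 3 km, from the table: ρ = 0.909 kg/m³.
Dynamic pressure q = ½ρv² = ½ × 0.909 × 73.6² = 2462 Pa.
D = q·S·CD = 2462 × 15.4 × 0.0801 = 3040 N

D = 3040 N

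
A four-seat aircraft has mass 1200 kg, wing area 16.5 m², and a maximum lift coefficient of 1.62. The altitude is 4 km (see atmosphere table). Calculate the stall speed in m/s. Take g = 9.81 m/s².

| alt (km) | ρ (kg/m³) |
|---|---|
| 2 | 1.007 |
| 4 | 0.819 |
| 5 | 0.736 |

V_stall = 32.8 m/s

At 4 km, from the table: ρ = 0.819 kg/m³.
Stall occurs when L = W at CL,max. W = mg = 1200 × 9.81 = 11770 N.
V_stall = √(2W/(ρ·S·CL,max)) = √(2 × 11770 / (0.819 × 16.5 × 1.62))
V_stall = √1075 = 32.8 m/s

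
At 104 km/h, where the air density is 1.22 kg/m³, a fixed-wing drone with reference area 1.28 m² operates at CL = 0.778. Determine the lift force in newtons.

L = 507 N

Convert speed: v = 104 km/h ÷ 3.6 = 28.89 m/s.
L = ½ρv²S·CL = ½ × 1.22 × 28.89² × 1.28 × 0.778 = 507 N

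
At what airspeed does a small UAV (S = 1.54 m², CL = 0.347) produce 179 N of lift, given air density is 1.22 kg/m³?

v = 23.4 m/s

L = ½ρv²S·CL ⇒ v = √(2L/(ρ·S·CL))
v = √(2 × 179 / (1.22 × 1.54 × 0.347)) = √549.1 = 23.4 m/s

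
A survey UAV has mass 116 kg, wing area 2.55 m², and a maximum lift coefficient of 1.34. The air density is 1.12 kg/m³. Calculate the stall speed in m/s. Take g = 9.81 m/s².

V_stall = 24.4 m/s

Stall occurs when L = W at CL,max. W = mg = 116 × 9.81 = 1138 N.
From L = ½ρV²S·CL,max = W: V_stall = √(2W/(ρSCL,max)) = √(2·1138/(1.12·2.55·1.34))
V_stall = √594.7 = 24.4 m/s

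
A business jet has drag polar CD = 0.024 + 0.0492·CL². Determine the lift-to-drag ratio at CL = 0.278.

CD = 0.024 + 0.0492 × 0.278² = 0.0278
L/D = CL/CD = 0.278 / 0.0278 = 10

L/D = 10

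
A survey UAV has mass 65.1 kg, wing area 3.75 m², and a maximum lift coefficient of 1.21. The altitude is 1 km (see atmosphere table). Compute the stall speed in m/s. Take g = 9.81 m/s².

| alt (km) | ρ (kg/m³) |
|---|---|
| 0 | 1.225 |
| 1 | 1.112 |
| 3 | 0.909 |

At 1 km, from the table: ρ = 1.112 kg/m³.
Stall occurs when L = W at CL,max. W = mg = 65.1 × 9.81 = 638.6 N.
From L = ½ρV²S·CL,max = W: V_stall = √(2W/(ρSCL,max)) = √(2·638.6/(1.112·3.75·1.21))
V_stall = √253.1 = 15.9 m/s

V_stall = 15.9 m/s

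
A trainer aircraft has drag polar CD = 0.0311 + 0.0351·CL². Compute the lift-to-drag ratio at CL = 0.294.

L/D = 8.61

CD = 0.0311 + 0.0351 × 0.294² = 0.03413
L/D = CL/CD = 0.294 / 0.03413 = 8.61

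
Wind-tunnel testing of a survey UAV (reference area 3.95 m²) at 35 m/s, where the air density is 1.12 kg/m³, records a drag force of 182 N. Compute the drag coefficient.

CD = 0.0672

From D = ½ρv²S·CD, rearranging gives CD = 2D/(ρv²S).
CD = 2 × 182 / (1.12 × 35² × 3.95) = 0.0672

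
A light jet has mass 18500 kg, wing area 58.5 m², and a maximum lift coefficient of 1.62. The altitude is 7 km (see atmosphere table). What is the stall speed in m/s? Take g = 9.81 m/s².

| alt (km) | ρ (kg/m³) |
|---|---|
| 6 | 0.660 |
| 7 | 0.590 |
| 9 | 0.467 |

At 7 km, from the table: ρ = 0.590 kg/m³.
Weight W = mg = 18500 × 9.81 = 1.815×10^5 N.
V_stall = √(2W/(ρ·S·CL,max)) = √(2 × 1.815×10^5 / (0.59 × 58.5 × 1.62))
V_stall = √6492 = 80.6 m/s

V_stall = 80.6 m/s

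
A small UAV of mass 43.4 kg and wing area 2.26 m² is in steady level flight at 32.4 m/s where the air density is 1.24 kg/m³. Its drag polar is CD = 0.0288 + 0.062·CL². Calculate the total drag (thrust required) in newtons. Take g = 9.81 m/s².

D = 50 N

Weight W = mg = 43.4 × 9.81 = 425.75 N; in level flight L = W.
Dynamic pressure q = 0.5 × 1.24 × 32.4² = 650.9 Pa.
CL = 2W/(ρv²S) = 2×425.75/(1.24×32.4²×2.26) = 0.2894.
CD = 0.0288 + 0.062 × 0.2894² = 0.03399.
D = q·S·CD = 650.9 × 2.26 × 0.03399 = 50 N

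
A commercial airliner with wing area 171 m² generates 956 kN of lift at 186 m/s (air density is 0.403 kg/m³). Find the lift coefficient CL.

CL = 0.802

From L = ½ρv²S·CL, rearranging gives CL = 2L/(ρv²S).
CL = 2 × 9.56×10^5 / (0.403 × 186² × 171) = 0.802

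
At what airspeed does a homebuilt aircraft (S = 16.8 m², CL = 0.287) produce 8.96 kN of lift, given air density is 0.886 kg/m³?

v = 64.8 m/s

L = ½ρv²S·CL ⇒ v = √(2L/(ρ·S·CL))
v = √(2 × 8960 / (0.886 × 16.8 × 0.287)) = √4195 = 64.8 m/s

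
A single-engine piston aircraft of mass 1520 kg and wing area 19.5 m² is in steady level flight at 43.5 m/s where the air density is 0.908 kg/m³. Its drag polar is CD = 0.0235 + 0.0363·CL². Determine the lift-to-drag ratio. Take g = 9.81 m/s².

L/D = 17

Weight W = mg = 1520 × 9.81 = 14911 N; in level flight L = W.
q = ½ρv² = ½ × 0.908 × 43.5² = 859.1 Pa.
Required CL = L/(qS) = 14911/(859.1·19.5) = 0.8901.
CD = 0.0235 + 0.0363 × 0.8901² = 0.05226.
L/D = CL/CD = 0.8901 / 0.05226 = 17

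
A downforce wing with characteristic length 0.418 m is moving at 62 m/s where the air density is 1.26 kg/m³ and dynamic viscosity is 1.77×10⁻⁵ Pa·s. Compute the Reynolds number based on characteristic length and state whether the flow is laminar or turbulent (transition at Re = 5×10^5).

Re = ρ·v·c/μ = 1.26 × 62 × 0.418 / (1.77×10⁻⁵) = 1.84×10^6
Since 1.84×10^6 > 5×10^5, the flow is turbulent.

Re = 1.84×10^6 (turbulent)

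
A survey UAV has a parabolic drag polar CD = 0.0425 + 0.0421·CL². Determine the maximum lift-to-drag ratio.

For CD = CD0 + K·CL², (L/D)max occurs at CL* = √(CD0/K) and equals 1/(2√(K·CD0)).
(L/D)max = 1/(2√(0.0421 × 0.0425)) = 1/(2 × 0.0423) = 11.8

(L/D)max = 11.8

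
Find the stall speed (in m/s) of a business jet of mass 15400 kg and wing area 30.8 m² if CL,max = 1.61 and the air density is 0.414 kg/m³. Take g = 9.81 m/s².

Weight W = mg = 15400 × 9.81 = 1.511×10^5 N.
V_stall = √(2W/(ρ·S·CL,max)) = √(2 × 1.511×10^5 / (0.414 × 30.8 × 1.61))
V_stall = √14720 = 121 m/s

V_stall = 121 m/s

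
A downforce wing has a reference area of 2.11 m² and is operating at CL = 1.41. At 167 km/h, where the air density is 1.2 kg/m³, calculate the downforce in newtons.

L = 3840 N

Convert speed: v = 167 km/h ÷ 3.6 = 46.39 m/s.
Dynamic pressure q = ½ρv² = ½ × 1.2 × 46.39² = 1291 Pa.
L = q·S·CL = 1291 × 2.11 × 1.41 = 3840 N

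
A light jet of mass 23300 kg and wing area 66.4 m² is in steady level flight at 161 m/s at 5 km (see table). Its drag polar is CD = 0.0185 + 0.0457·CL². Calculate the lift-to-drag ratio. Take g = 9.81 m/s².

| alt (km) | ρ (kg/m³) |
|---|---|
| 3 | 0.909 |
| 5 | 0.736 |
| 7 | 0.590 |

L/D = 14.8

At 5 km, from the table: ρ = 0.736 kg/m³.
In steady level flight, lift balances weight: W = mg = 23300 × 9.81 = 2.2857×10^5 N.
q = ½ρv² = ½ × 0.736 × 161² = 9539 Pa.
CL = W/(q·S) = 2.2857×10^5 / (9539 × 66.4) = 0.3609.
CD = 0.0185 + 0.0457 × 0.3609² = 0.02445.
L/D = CL/CD = 0.3609 / 0.02445 = 14.8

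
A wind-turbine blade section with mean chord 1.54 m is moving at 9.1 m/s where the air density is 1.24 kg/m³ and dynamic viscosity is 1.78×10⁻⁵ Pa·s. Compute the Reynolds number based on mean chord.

Re = ρ·v·c/μ = 1.24 × 9.1 × 1.54 / (1.78×10⁻⁵) = 9.76×10^5

Re = 9.76×10^5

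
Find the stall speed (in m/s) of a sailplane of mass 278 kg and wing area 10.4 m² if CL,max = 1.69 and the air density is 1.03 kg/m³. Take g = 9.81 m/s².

V_stall = 17.4 m/s

Stall occurs when L = W at CL,max. W = mg = 278 × 9.81 = 2727 N.
From L = ½ρV²S·CL,max = W: V_stall = √(2W/(ρSCL,max)) = √(2·2727/(1.03·10.4·1.69))
V_stall = √301.3 = 17.4 m/s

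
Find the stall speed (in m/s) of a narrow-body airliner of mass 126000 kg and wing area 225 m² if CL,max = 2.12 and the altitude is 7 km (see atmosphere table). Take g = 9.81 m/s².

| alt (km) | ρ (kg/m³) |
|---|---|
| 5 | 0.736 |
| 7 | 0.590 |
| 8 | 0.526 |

At 7 km, from the table: ρ = 0.590 kg/m³.
Weight W = mg = 126000 × 9.81 = 1.236×10^6 N.
V_stall = √(2W/(ρ·S·CL,max)) = √(2 × 1.236×10^6 / (0.59 × 225 × 2.12))
V_stall = √8784 = 93.7 m/s

V_stall = 93.7 m/s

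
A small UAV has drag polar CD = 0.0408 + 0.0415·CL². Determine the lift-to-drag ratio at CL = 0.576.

CD = 0.0408 + 0.0415 × 0.576² = 0.05457
L/D = CL/CD = 0.576 / 0.05457 = 10.6

L/D = 10.6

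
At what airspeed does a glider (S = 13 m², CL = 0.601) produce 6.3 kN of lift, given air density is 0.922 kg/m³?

v = 41.8 m/s

L = ½ρv²S·CL ⇒ v = √(2L/(ρ·S·CL))
v = √(2 × 6300 / (0.922 × 13 × 0.601)) = √1749 = 41.8 m/s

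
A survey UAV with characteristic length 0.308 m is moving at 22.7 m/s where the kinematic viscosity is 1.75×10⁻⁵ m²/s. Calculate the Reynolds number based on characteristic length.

Re = 4×10^5

Re = v·c/ν = 22.7 × 0.308 / (1.75×10⁻⁵) = 4×10^5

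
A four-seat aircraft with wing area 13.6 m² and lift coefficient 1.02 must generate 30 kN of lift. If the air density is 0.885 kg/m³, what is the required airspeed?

v = 69.9 m/s

L = ½ρv²S·CL ⇒ v = √(2L/(ρ·S·CL))
v = √(2 × 30000 / (0.885 × 13.6 × 1.02)) = √4887 = 69.9 m/s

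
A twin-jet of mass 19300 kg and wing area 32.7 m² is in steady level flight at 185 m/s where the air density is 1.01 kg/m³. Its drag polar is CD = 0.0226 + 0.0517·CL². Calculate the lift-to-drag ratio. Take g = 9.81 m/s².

Level flight ⇒ L = W = m·g = 19300 × 9.81 = 1.8933×10^5 N.
Dynamic pressure q = 0.5 × 1.01 × 185² = 17280 Pa.
CL = 2W/(ρv²S) = 2×1.8933×10^5/(1.01×185²×32.7) = 0.335.
CD = 0.0226 + 0.0517 × 0.335² = 0.0284.
L/D = CL/CD = 0.335 / 0.0284 = 11.8

L/D = 11.8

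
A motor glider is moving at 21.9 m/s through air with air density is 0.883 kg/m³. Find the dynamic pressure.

q = ½ρv² = ½ × 0.883 × 21.9² = 212 Pa

q = 212 Pa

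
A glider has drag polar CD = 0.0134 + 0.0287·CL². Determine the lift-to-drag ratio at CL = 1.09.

CD = 0.0134 + 0.0287 × 1.09² = 0.0475
L/D = CL/CD = 1.09 / 0.0475 = 22.9

L/D = 22.9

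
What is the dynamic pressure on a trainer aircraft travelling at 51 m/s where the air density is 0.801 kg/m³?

q = ½ρv² = ½ × 0.801 × 51² = 1040 Pa

q = 1040 Pa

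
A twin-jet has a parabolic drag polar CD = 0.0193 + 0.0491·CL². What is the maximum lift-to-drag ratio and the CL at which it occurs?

For CD = CD0 + K·CL², (L/D)max occurs at CL* = √(CD0/K) and equals 1/(2√(K·CD0)).
(L/D)max = 1/(2√(0.0491 × 0.0193)) = 1/(2 × 0.03078) = 16.2
CL* = √(0.0193/0.0491) = 0.627

(L/D)max = 16.2, at CL = 0.627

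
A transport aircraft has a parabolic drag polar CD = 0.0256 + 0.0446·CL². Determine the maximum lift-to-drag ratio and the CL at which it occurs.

For CD = CD0 + K·CL², (L/D)max occurs at CL* = √(CD0/K) and equals 1/(2√(K·CD0)).
(L/D)max = 1/(2√(0.0446 × 0.0256)) = 1/(2 × 0.03379) = 14.8
CL* = √(0.0256/0.0446) = 0.758

(L/D)max = 14.8, at CL = 0.758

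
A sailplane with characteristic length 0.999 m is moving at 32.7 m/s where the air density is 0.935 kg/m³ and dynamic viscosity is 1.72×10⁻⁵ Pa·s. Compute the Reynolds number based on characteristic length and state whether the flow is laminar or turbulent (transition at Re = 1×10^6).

Re = 1.78×10^6 (turbulent)

Re = ρ·v·c/μ = 0.935 × 32.7 × 0.999 / (1.72×10⁻⁵) = 1.78×10^6
Since 1.78×10^6 > 1×10^6, the flow is turbulent.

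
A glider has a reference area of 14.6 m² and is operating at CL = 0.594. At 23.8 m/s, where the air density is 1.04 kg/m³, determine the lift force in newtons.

L = 2550 N

L = ½ρv²S·CL = ½ × 1.04 × 23.8² × 14.6 × 0.594 = 2550 N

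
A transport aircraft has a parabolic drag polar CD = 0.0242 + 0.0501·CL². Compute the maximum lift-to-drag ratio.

(L/D)max = 14.4

For CD = CD0 + K·CL², (L/D)max occurs at CL* = √(CD0/K) and equals 1/(2√(K·CD0)).
(L/D)max = 1/(2√(0.0501 × 0.0242)) = 1/(2 × 0.03482) = 14.4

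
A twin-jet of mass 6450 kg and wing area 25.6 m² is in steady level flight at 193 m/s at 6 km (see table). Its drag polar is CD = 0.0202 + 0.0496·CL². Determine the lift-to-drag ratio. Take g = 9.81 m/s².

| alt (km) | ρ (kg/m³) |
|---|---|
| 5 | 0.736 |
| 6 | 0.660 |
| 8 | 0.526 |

L/D = 9.06

At 6 km, from the table: ρ = 0.660 kg/m³.
Weight W = mg = 6450 × 9.81 = 63274 N; in level flight L = W.
Dynamic pressure q = 0.5 × 0.66 × 193² = 12290 Pa.
Required CL = L/(qS) = 63274/(12290·25.6) = 0.2011.
CD = 0.0202 + 0.0496 × 0.2011² = 0.02221.
L/D = CL/CD = 0.2011 / 0.02221 = 9.06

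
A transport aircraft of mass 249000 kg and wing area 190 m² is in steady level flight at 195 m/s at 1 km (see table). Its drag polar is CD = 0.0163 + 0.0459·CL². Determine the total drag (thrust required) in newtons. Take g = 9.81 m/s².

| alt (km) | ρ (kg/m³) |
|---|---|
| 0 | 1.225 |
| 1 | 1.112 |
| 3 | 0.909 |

D = 1.34×10^5 N

At 1 km, from the table: ρ = 1.112 kg/m³.
Level flight ⇒ L = W = m·g = 249000 × 9.81 = 2.4427×10^6 N.
q = ½ρv² = ½ × 1.112 × 195² = 21140 Pa.
CL = 2W/(ρv²S) = 2×2.4427×10^6/(1.112×195²×190) = 0.6081.
CD = 0.0163 + 0.0459 × 0.6081² = 0.03327.
D = q·S·CD = 21140 × 190 × 0.03327 = 1.337×10^5 N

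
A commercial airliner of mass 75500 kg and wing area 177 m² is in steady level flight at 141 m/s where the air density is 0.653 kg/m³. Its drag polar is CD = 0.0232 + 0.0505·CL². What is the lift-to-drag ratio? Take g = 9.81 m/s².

L/D = 14.6

Level flight ⇒ L = W = m·g = 75500 × 9.81 = 7.4066×10^5 N.
q = ½ρv² = ½ × 0.653 × 141² = 6491 Pa.
CL = W/(q·S) = 7.4066×10^5 / (6491 × 177) = 0.6446.
CD = 0.0232 + 0.0505 × 0.6446² = 0.04419.
L/D = CL/CD = 0.6446 / 0.04419 = 14.6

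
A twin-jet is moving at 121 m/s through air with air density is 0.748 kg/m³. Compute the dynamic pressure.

q = 5480 Pa

q = ½ρv² = ½ × 0.748 × 121² = 5480 Pa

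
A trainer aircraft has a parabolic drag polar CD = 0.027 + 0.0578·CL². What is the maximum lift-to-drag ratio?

For CD = CD0 + K·CL², (L/D)max occurs at CL* = √(CD0/K) and equals 1/(2√(K·CD0)).
(L/D)max = 1/(2√(0.0578 × 0.027)) = 1/(2 × 0.0395) = 12.7

(L/D)max = 12.7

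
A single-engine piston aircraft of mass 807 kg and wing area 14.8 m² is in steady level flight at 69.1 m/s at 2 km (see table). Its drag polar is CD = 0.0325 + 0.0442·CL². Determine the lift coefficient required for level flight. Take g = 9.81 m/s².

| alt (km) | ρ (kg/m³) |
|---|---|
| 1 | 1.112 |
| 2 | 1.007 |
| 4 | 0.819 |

CL = 0.222

At 2 km, from the table: ρ = 1.007 kg/m³.
In steady level flight, lift balances weight: W = mg = 807 × 9.81 = 7916.7 N.
q = ½ρv² = ½ × 1.007 × 69.1² = 2404 Pa.
CL = W/(q·S) = 7916.7 / (2404 × 14.8) = 0.2225.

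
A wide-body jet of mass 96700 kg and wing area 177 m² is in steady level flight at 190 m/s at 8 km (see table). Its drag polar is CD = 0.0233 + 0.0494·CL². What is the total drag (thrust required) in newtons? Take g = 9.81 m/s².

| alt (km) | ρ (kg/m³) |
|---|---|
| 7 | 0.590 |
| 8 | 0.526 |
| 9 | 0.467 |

At 8 km, from the table: ρ = 0.526 kg/m³.
Level flight ⇒ L = W = m·g = 96700 × 9.81 = 9.4863×10^5 N.
q = ½ρv² = ½ × 0.526 × 190² = 9494 Pa.
Required CL = L/(qS) = 9.4863×10^5/(9494·177) = 0.5645.
CD = 0.0233 + 0.0494 × 0.5645² = 0.03904.
D = q·S·CD = 9494 × 177 × 0.03904 = 65610 N

D = 65600 N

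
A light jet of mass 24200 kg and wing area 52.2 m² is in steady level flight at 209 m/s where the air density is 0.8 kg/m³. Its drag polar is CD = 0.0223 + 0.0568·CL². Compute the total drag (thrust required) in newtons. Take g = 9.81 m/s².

D = 23800 N

Weight W = mg = 24200 × 9.81 = 2.374×10^5 N; in level flight L = W.
q = ½ρv² = ½ × 0.8 × 209² = 17470 Pa.
Required CL = L/(qS) = 2.374×10^5/(17470·52.2) = 0.2603.
CD = 0.0223 + 0.0568 × 0.2603² = 0.02615.
D = q·S·CD = 17470 × 52.2 × 0.02615 = 23850 N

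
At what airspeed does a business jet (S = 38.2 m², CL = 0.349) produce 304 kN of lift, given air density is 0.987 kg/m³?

L = ½ρv²S·CL ⇒ v = √(2L/(ρ·S·CL))
v = √(2 × 3.04×10^5 / (0.987 × 38.2 × 0.349)) = √46210 = 215 m/s

v = 215 m/s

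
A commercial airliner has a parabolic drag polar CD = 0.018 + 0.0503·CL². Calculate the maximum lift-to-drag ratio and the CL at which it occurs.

For CD = CD0 + K·CL², (L/D)max occurs at CL* = √(CD0/K) and equals 1/(2√(K·CD0)).
(L/D)max = 1/(2√(0.0503 × 0.018)) = 1/(2 × 0.03009) = 16.6
CL* = √(0.018/0.0503) = 0.598

(L/D)max = 16.6, at CL = 0.598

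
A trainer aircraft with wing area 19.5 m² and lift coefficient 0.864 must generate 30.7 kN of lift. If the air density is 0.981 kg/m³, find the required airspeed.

v = 61 m/s

L = ½ρv²S·CL ⇒ v = √(2L/(ρ·S·CL))
v = √(2 × 30700 / (0.981 × 19.5 × 0.864)) = √3715 = 61 m/s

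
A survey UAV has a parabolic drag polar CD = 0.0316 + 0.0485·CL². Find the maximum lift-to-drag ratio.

(L/D)max = 12.8

For CD = CD0 + K·CL², (L/D)max occurs at CL* = √(CD0/K) and equals 1/(2√(K·CD0)).
(L/D)max = 1/(2√(0.0485 × 0.0316)) = 1/(2 × 0.03915) = 12.8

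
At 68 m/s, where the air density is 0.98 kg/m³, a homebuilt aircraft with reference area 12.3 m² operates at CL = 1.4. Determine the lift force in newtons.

Dynamic pressure q = ½ρv² = ½ × 0.98 × 68² = 2266 Pa.
L = q·S·CL = 2266 × 12.3 × 1.4 = 39000 N ≈ 39 kN

L = 39000 N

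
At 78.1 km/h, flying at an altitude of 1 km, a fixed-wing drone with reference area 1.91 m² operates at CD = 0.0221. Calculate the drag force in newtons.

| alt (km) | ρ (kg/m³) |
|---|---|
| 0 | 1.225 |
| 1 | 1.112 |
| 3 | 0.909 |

D = 11 N

At 1 km, from the table: ρ = 1.112 kg/m³.
Convert speed: v = 78.1 km/h ÷ 3.6 = 21.69 m/s.
D = ½ρv²S·CD = ½ × 1.112 × 21.69² × 1.91 × 0.0221 = 11 N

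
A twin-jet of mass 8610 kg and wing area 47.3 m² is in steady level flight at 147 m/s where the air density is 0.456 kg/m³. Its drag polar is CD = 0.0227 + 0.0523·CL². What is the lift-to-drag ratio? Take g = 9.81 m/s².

Level flight ⇒ L = W = m·g = 8610 × 9.81 = 84464 N.
q = ½ρv² = ½ × 0.456 × 147² = 4927 Pa.
Required CL = L/(qS) = 84464/(4927·47.3) = 0.3624.
CD = 0.0227 + 0.0523 × 0.3624² = 0.02957.
L/D = CL/CD = 0.3624 / 0.02957 = 12.3

L/D = 12.3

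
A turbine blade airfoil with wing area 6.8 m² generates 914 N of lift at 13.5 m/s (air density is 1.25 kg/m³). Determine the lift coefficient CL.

CL = 1.18

From L = ½ρv²S·CL, rearranging gives CL = 2L/(ρv²S).
CL = 2 × 914 / (1.25 × 13.5² × 6.8) = 1.18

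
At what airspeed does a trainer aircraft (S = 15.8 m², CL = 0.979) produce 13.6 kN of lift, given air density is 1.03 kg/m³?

v = 41.3 m/s

L = ½ρv²S·CL ⇒ v = √(2L/(ρ·S·CL))
v = √(2 × 13600 / (1.03 × 15.8 × 0.979)) = √1707 = 41.3 m/s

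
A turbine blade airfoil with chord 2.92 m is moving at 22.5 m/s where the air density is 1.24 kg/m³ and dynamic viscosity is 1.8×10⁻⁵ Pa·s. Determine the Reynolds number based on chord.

Re = ρ·v·c/μ = 1.24 × 22.5 × 2.92 / (1.8×10⁻⁵) = 4.53×10^6

Re = 4.53×10^6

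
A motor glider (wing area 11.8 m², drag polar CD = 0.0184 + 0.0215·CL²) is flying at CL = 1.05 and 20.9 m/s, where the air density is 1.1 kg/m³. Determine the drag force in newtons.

CD = 0.0184 + 0.0215 × 1.05² = 0.0421
D = ½ρv²S·CD = ½ × 1.1 × 20.9² × 11.8 × 0.0421 = 119 N

D = 119 N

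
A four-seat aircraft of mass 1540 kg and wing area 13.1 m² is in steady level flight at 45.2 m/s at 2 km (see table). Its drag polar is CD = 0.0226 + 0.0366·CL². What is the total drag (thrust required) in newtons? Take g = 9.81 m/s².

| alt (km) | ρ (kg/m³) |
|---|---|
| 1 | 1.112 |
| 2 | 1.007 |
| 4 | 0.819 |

At 2 km, from the table: ρ = 1.007 kg/m³.
In steady level flight, lift balances weight: W = mg = 1540 × 9.81 = 15107 N.
q = ½ρv² = ½ × 1.007 × 45.2² = 1029 Pa.
Required CL = L/(qS) = 15107/(1029·13.1) = 1.121.
CD = 0.0226 + 0.0366 × 1.121² = 0.0686.
D = q·S·CD = 1029 × 13.1 × 0.0686 = 924.4 N

D = 924 N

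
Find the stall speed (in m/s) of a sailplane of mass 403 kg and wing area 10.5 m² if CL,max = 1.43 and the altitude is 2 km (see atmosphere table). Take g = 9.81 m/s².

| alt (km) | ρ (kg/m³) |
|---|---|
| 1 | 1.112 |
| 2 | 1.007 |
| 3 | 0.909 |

V_stall = 22.9 m/s

At 2 km, from the table: ρ = 1.007 kg/m³.
Weight W = mg = 403 × 9.81 = 3953 N.
V_stall = √(2W/(ρ·S·CL,max)) = √(2 × 3953 / (1.007 × 10.5 × 1.43))
V_stall = √522.9 = 22.9 m/s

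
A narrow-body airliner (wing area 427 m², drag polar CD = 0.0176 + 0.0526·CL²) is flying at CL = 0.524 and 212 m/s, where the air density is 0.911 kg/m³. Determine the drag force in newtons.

CD = 0.0176 + 0.0526 × 0.524² = 0.03204
D = ½ρv²S·CD = ½ × 0.911 × 212² × 427 × 0.03204 = 2.8×10^5 N

D = 2.8×10^5 N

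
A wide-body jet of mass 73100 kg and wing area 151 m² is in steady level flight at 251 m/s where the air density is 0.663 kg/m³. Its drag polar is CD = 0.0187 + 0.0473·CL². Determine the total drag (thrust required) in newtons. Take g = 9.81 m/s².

D = 66700 N

Weight W = mg = 73100 × 9.81 = 7.1711×10^5 N; in level flight L = W.
Dynamic pressure q = 0.5 × 0.663 × 251² = 20880 Pa.
CL = 2W/(ρv²S) = 2×7.1711×10^5/(0.663×251²×151) = 0.2274.
CD = 0.0187 + 0.0473 × 0.2274² = 0.02115.
D = q·S·CD = 20880 × 151 × 0.02115 = 66690 N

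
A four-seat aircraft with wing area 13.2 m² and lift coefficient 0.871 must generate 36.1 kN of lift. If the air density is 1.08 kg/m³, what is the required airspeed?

v = 76.3 m/s

L = ½ρv²S·CL ⇒ v = √(2L/(ρ·S·CL))
v = √(2 × 36100 / (1.08 × 13.2 × 0.871)) = √5815 = 76.3 m/s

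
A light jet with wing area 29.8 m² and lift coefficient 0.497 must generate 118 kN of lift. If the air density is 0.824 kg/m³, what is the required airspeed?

L = ½ρv²S·CL ⇒ v = √(2L/(ρ·S·CL))
v = √(2 × 1.18×10^5 / (0.824 × 29.8 × 0.497)) = √19340 = 139 m/s

v = 139 m/s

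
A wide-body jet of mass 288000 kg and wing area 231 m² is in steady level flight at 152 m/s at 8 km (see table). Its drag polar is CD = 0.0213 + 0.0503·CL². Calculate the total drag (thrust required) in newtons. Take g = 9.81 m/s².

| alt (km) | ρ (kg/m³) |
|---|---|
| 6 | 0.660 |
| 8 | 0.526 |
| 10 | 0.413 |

At 8 km, from the table: ρ = 0.526 kg/m³.
Level flight ⇒ L = W = m·g = 288000 × 9.81 = 2.8253×10^6 N.
q = ½ρv² = ½ × 0.526 × 152² = 6076 Pa.
CL = W/(q·S) = 2.8253×10^6 / (6076 × 231) = 2.013.
CD = 0.0213 + 0.0503 × 2.013² = 0.2251.
D = q·S·CD = 6076 × 231 × 0.2251 = 3.159×10^5 N

D = 3.16×10^5 N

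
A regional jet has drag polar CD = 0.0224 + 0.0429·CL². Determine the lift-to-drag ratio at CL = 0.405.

CD = 0.0224 + 0.0429 × 0.405² = 0.02944
L/D = CL/CD = 0.405 / 0.02944 = 13.8

L/D = 13.8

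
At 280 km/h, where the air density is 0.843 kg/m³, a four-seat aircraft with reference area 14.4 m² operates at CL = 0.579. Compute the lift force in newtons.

Convert speed: v = 280 km/h ÷ 3.6 = 77.78 m/s.
Dynamic pressure q = ½ρv² = ½ × 0.843 × 77.78² = 2550 Pa.
L = q·S·CL = 2550 × 14.4 × 0.579 = 21300 N ≈ 21.3 kN

L = 21300 N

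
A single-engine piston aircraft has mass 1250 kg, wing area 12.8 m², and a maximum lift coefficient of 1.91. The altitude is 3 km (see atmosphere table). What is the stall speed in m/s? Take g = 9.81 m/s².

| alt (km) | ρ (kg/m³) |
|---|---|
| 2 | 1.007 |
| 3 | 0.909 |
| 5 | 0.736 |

At 3 km, from the table: ρ = 0.909 kg/m³.
At stall, lift equals weight: L = W = m·g = 1250 × 9.81 = 12260 N.
From L = ½ρV²S·CL,max = W: V_stall = √(2W/(ρSCL,max)) = √(2·12260/(0.909·12.8·1.91))
V_stall = √1104 = 33.2 m/s

V_stall = 33.2 m/s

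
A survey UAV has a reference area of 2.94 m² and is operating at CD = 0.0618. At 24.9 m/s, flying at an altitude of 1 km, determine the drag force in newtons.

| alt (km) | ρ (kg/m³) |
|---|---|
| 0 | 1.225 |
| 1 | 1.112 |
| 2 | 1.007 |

At 1 km, from the table: ρ = 1.112 kg/m³.
Dynamic pressure q = ½ρv² = ½ × 1.112 × 24.9² = 344.7 Pa.
D = q·S·CD = 344.7 × 2.94 × 0.0618 = 62.6 N

D = 62.6 N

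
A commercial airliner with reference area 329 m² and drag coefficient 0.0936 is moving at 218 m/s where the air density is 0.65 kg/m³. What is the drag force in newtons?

Dynamic pressure q = ½ρv² = ½ × 0.65 × 218² = 15450 Pa.
D = q·S·CD = 15450 × 329 × 0.0936 = 4.76×10^5 N ≈ 476 kN

D = 4.76×10^5 N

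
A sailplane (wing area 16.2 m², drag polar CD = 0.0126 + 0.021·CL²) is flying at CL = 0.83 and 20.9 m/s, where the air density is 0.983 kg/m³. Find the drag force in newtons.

D = 94.1 N

CD = 0.0126 + 0.021 × 0.83² = 0.02707
D = ½ρv²S·CD = ½ × 0.983 × 20.9² × 16.2 × 0.02707 = 94.1 N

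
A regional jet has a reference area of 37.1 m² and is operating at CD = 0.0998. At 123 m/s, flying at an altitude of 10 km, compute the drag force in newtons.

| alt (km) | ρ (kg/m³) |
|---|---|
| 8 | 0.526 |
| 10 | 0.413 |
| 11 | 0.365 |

At 10 km, from the table: ρ = 0.413 kg/m³.
D = ½ρv²S·CD = ½ × 0.413 × 123² × 37.1 × 0.0998 = 11600 N ≈ 11.6 kN

D = 11600 N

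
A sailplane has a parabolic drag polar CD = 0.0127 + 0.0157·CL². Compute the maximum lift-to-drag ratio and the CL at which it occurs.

For CD = CD0 + K·CL², (L/D)max occurs at CL* = √(CD0/K) and equals 1/(2√(K·CD0)).
(L/D)max = 1/(2√(0.0157 × 0.0127)) = 1/(2 × 0.01412) = 35.4
CL* = √(0.0127/0.0157) = 0.899

(L/D)max = 35.4, at CL = 0.899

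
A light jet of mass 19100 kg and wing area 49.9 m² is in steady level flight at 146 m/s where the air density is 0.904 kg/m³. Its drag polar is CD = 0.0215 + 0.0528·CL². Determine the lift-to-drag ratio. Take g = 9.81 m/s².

L/D = 13.2

Weight W = mg = 19100 × 9.81 = 1.8737×10^5 N; in level flight L = W.
q = ½ρv² = ½ × 0.904 × 146² = 9635 Pa.
Required CL = L/(qS) = 1.8737×10^5/(9635·49.9) = 0.3897.
CD = 0.0215 + 0.0528 × 0.3897² = 0.02952.
L/D = CL/CD = 0.3897 / 0.02952 = 13.2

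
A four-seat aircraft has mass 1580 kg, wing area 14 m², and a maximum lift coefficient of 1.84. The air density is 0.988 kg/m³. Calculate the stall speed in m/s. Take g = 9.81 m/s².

V_stall = 34.9 m/s

At stall, lift equals weight: L = W = m·g = 1580 × 9.81 = 15500 N.
V_stall = √(2W/(ρ·S·CL,max)) = √(2 × 15500 / (0.988 × 14 × 1.84))
V_stall = √1218 = 34.9 m/s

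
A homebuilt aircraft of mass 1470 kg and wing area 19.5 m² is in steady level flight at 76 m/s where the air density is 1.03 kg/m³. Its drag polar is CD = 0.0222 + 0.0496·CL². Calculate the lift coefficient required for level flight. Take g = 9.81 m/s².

CL = 0.249

Level flight ⇒ L = W = m·g = 1470 × 9.81 = 14421 N.
Dynamic pressure q = 0.5 × 1.03 × 76² = 2975 Pa.
CL = 2W/(ρv²S) = 2×14421/(1.03×76²×19.5) = 0.2486.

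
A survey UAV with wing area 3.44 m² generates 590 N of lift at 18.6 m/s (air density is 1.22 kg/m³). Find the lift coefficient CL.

From L = ½ρv²S·CL, rearranging gives CL = 2L/(ρv²S).
CL = 2 × 590 / (1.22 × 18.6² × 3.44) = 0.813

CL = 0.813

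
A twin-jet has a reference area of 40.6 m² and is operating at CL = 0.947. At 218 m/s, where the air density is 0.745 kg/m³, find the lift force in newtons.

L = 6.81×10^5 N

Dynamic pressure q = ½ρv² = ½ × 0.745 × 218² = 17700 Pa.
L = q·S·CL = 17700 × 40.6 × 0.947 = 6.81×10^5 N ≈ 681 kN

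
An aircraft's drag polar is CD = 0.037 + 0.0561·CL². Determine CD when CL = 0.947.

CD = 0.0873

CD = 0.037 + 0.0561 × 0.947² = 0.037 + 0.05031 = 0.0873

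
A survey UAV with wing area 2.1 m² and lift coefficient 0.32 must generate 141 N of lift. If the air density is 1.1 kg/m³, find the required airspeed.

v = 19.5 m/s

L = ½ρv²S·CL ⇒ v = √(2L/(ρ·S·CL))
v = √(2 × 141 / (1.1 × 2.1 × 0.32)) = √381.5 = 19.5 m/s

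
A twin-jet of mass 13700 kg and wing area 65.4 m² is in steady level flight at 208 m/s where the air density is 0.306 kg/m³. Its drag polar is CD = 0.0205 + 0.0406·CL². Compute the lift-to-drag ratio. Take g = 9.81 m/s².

In steady level flight, lift balances weight: W = mg = 13700 × 9.81 = 1.344×10^5 N.
Dynamic pressure q = 0.5 × 0.306 × 208² = 6619 Pa.
CL = 2W/(ρv²S) = 2×1.344×10^5/(0.306×208²×65.4) = 0.3105.
CD = 0.0205 + 0.0406 × 0.3105² = 0.02441.
L/D = CL/CD = 0.3105 / 0.02441 = 12.7

L/D = 12.7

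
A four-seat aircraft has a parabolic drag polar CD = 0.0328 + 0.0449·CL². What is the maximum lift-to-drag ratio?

For CD = CD0 + K·CL², (L/D)max occurs at CL* = √(CD0/K) and equals 1/(2√(K·CD0)).
(L/D)max = 1/(2√(0.0449 × 0.0328)) = 1/(2 × 0.03838) = 13

(L/D)max = 13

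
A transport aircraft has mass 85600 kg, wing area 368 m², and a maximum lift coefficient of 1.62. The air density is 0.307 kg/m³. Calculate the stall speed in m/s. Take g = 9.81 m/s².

Stall occurs when L = W at CL,max. W = mg = 85600 × 9.81 = 8.397×10^5 N.
From L = ½ρV²S·CL,max = W: V_stall = √(2W/(ρSCL,max)) = √(2·8.397×10^5/(0.307·368·1.62))
V_stall = √9176 = 95.8 m/s

V_stall = 95.8 m/s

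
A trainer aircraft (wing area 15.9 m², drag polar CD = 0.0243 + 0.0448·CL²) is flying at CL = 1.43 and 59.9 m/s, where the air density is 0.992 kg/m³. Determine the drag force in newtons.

D = 3280 N

CD = 0.0243 + 0.0448 × 1.43² = 0.1159
D = ½ρv²S·CD = ½ × 0.992 × 59.9² × 15.9 × 0.1159 = 3280 N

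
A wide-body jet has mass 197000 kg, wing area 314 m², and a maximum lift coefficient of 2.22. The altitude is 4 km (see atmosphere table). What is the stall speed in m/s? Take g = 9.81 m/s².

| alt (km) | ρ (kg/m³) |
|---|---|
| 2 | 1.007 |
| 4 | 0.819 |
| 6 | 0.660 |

V_stall = 82.3 m/s

At 4 km, from the table: ρ = 0.819 kg/m³.
Stall occurs when L = W at CL,max. W = mg = 197000 × 9.81 = 1.933×10^6 N.
V_stall = √(2W/(ρ·S·CL,max)) = √(2 × 1.933×10^6 / (0.819 × 314 × 2.22))
V_stall = √6770 = 82.3 m/s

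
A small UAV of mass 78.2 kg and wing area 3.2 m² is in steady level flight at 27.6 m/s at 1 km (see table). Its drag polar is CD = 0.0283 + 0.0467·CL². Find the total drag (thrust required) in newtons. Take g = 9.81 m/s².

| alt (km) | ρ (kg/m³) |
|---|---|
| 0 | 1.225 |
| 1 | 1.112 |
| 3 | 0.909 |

D = 58.6 N

At 1 km, from the table: ρ = 1.112 kg/m³.
In steady level flight, lift balances weight: W = mg = 78.2 × 9.81 = 767.14 N.
q = ½ρv² = ½ × 1.112 × 27.6² = 423.5 Pa.
Required CL = L/(qS) = 767.14/(423.5·3.2) = 0.566.
CD = 0.0283 + 0.0467 × 0.566² = 0.04326.
D = q·S·CD = 423.5 × 3.2 × 0.04326 = 58.63 N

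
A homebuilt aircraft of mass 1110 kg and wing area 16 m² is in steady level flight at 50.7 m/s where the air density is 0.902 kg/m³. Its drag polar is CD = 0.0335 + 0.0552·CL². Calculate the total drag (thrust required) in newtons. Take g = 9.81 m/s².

D = 974 N

In steady level flight, lift balances weight: W = mg = 1110 × 9.81 = 10889 N.
Dynamic pressure q = 0.5 × 0.902 × 50.7² = 1159 Pa.
CL = 2W/(ρv²S) = 2×10889/(0.902×50.7²×16) = 0.5871.
CD = 0.0335 + 0.0552 × 0.5871² = 0.05252.
D = q·S·CD = 1159 × 16 × 0.05252 = 974.2 N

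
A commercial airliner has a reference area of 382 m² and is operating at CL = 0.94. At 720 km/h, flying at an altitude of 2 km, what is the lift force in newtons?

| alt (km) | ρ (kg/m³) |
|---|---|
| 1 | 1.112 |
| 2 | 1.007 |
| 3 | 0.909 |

At 2 km, from the table: ρ = 1.007 kg/m³.
Convert speed: v = 720 km/h ÷ 3.6 = 200 m/s.
L = ½ρv²S·CL = ½ × 1.007 × 200² × 382 × 0.94 = 7.23×10^6 N ≈ 7230 kN

L = 7.23×10^6 N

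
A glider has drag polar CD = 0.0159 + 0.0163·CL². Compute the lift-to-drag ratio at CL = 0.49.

L/D = 24.7

CD = 0.0159 + 0.0163 × 0.49² = 0.01981
L/D = CL/CD = 0.49 / 0.01981 = 24.7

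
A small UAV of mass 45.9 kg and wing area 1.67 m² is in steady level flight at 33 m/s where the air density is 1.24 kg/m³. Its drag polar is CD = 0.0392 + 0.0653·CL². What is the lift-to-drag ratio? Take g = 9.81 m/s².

In steady level flight, lift balances weight: W = mg = 45.9 × 9.81 = 450.28 N.
q = ½ρv² = ½ × 1.24 × 33² = 675.2 Pa.
Required CL = L/(qS) = 450.28/(675.2·1.67) = 0.3993.
CD = 0.0392 + 0.0653 × 0.3993² = 0.04961.
L/D = CL/CD = 0.3993 / 0.04961 = 8.05

L/D = 8.05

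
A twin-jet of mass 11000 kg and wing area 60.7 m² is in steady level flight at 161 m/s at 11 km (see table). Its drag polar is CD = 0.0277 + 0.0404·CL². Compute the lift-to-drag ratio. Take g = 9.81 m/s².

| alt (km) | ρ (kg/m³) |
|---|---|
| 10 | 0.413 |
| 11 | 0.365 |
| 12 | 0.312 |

L/D = 11.2

At 11 km, from the table: ρ = 0.365 kg/m³.
Level flight ⇒ L = W = m·g = 11000 × 9.81 = 1.0791×10^5 N.
q = ½ρv² = ½ × 0.365 × 161² = 4731 Pa.
CL = 2W/(ρv²S) = 2×1.0791×10^5/(0.365×161²×60.7) = 0.3758.
CD = 0.0277 + 0.0404 × 0.3758² = 0.03341.
L/D = CL/CD = 0.3758 / 0.03341 = 11.2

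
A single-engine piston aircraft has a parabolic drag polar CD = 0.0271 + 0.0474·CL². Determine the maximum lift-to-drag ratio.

(L/D)max = 14

For CD = CD0 + K·CL², (L/D)max occurs at CL* = √(CD0/K) and equals 1/(2√(K·CD0)).
(L/D)max = 1/(2√(0.0474 × 0.0271)) = 1/(2 × 0.03584) = 14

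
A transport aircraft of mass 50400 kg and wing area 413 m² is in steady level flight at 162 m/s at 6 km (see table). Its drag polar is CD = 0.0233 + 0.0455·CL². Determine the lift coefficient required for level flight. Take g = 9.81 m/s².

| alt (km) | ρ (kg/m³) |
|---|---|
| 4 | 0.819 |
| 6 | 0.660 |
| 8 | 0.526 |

At 6 km, from the table: ρ = 0.660 kg/m³.
In steady level flight, lift balances weight: W = mg = 50400 × 9.81 = 4.9442×10^5 N.
q = ½ρv² = ½ × 0.66 × 162² = 8661 Pa.
Required CL = L/(qS) = 4.9442×10^5/(8661·413) = 0.1382.

CL = 0.138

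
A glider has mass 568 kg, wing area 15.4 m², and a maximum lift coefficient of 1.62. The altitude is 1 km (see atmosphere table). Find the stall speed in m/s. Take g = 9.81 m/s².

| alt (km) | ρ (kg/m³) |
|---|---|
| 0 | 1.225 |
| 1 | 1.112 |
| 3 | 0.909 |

V_stall = 20 m/s

At 1 km, from the table: ρ = 1.112 kg/m³.
Weight W = mg = 568 × 9.81 = 5572 N.
From L = ½ρV²S·CL,max = W: V_stall = √(2W/(ρSCL,max)) = √(2·5572/(1.112·15.4·1.62))
V_stall = √401.7 = 20 m/s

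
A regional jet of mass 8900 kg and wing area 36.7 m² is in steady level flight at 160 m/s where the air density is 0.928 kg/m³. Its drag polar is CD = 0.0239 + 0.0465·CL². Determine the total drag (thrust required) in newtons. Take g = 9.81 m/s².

D = 11200 N

Weight W = mg = 8900 × 9.81 = 87309 N; in level flight L = W.
Dynamic pressure q = 0.5 × 0.928 × 160² = 11880 Pa.
CL = W/(q·S) = 87309 / (11880 × 36.7) = 0.2003.
CD = 0.0239 + 0.0465 × 0.2003² = 0.02577.
D = q·S·CD = 11880 × 36.7 × 0.02577 = 11230 N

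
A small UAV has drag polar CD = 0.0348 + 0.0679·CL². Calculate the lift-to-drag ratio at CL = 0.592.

CD = 0.0348 + 0.0679 × 0.592² = 0.0586
L/D = CL/CD = 0.592 / 0.0586 = 10.1

L/D = 10.1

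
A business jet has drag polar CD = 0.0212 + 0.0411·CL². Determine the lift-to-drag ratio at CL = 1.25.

L/D = 14.6

CD = 0.0212 + 0.0411 × 1.25² = 0.08542
L/D = CL/CD = 1.25 / 0.08542 = 14.6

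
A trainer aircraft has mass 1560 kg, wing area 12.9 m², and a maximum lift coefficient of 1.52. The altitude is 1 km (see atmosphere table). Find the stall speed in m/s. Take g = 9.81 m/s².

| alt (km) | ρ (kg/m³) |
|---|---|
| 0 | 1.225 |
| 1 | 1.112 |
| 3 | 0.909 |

At 1 km, from the table: ρ = 1.112 kg/m³.
Stall occurs when L = W at CL,max. W = mg = 1560 × 9.81 = 15300 N.
V_stall = √(2W/(ρ·S·CL,max)) = √(2 × 15300 / (1.112 × 12.9 × 1.52))
V_stall = √1404 = 37.5 m/s

V_stall = 37.5 m/s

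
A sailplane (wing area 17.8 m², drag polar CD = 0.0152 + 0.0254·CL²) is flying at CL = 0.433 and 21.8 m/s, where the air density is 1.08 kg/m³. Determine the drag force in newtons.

D = 91.2 N

CD = 0.0152 + 0.0254 × 0.433² = 0.01996
D = ½ρv²S·CD = ½ × 1.08 × 21.8² × 17.8 × 0.01996 = 91.2 N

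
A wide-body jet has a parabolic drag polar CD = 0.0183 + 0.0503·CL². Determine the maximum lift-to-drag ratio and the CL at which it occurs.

(L/D)max = 16.5, at CL = 0.603

For CD = CD0 + K·CL², (L/D)max occurs at CL* = √(CD0/K) and equals 1/(2√(K·CD0)).
(L/D)max = 1/(2√(0.0503 × 0.0183)) = 1/(2 × 0.03034) = 16.5
CL* = √(0.0183/0.0503) = 0.603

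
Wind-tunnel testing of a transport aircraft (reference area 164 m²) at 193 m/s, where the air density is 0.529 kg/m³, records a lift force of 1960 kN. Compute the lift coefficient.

CL = 1.21

From L = ½ρv²S·CL, rearranging gives CL = 2L/(ρv²S).
CL = 2 × 1.96×10^6 / (0.529 × 193² × 164) = 1.21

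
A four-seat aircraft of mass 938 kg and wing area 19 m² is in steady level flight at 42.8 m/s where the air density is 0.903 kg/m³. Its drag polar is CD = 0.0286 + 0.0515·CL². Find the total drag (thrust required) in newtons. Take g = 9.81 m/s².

Weight W = mg = 938 × 9.81 = 9201.8 N; in level flight L = W.
q = ½ρv² = ½ × 0.903 × 42.8² = 827.1 Pa.
Required CL = L/(qS) = 9201.8/(827.1·19) = 0.5856.
CD = 0.0286 + 0.0515 × 0.5856² = 0.04626.
D = q·S·CD = 827.1 × 19 × 0.04626 = 726.9 N

D = 727 N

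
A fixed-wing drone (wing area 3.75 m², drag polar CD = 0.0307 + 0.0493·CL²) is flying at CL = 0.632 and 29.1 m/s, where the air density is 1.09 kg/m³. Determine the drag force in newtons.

CD = 0.0307 + 0.0493 × 0.632² = 0.05039
D = ½ρv²S·CD = ½ × 1.09 × 29.1² × 3.75 × 0.05039 = 87.2 N

D = 87.2 N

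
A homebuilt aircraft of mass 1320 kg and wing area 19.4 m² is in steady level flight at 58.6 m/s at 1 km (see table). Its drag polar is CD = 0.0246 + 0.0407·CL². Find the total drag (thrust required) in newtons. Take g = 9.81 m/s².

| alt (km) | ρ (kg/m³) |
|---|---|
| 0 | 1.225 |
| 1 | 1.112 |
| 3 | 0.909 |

D = 1100 N

At 1 km, from the table: ρ = 1.112 kg/m³.
In steady level flight, lift balances weight: W = mg = 1320 × 9.81 = 12949 N.
Dynamic pressure q = 0.5 × 1.112 × 58.6² = 1909 Pa.
Required CL = L/(qS) = 12949/(1909·19.4) = 0.3496.
CD = 0.0246 + 0.0407 × 0.3496² = 0.02957.
D = q·S·CD = 1909 × 19.4 × 0.02957 = 1095 N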